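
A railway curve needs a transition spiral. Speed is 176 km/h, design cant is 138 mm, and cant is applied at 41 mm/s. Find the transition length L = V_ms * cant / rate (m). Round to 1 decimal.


Convert speed: V = 176 / 3.6 = 48.8889 m/s
L = 48.8889 * 138 / 41
L = 6746.6667 / 41
L = 164.6 m

164.6


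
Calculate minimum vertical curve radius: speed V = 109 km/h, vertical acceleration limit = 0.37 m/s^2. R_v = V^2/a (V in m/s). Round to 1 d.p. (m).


Convert speed: V = 109 / 3.6 = 30.2778 m/s
V^2 = 916.7438 m^2/s^2
R_v = 916.7438 / 0.37
R_v = 2477.7 m

2477.7


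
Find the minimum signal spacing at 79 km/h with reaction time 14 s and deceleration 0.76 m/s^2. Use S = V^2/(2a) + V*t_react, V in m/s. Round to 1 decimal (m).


V = 79 / 3.6 = 21.9444 m/s
Braking distance = 21.9444^2 / (2*0.76) = 316.8149 m
Sighting distance = 21.9444 * 14 = 307.2222 m
S = 316.8149 + 307.2222 = 624.0 m

624.0


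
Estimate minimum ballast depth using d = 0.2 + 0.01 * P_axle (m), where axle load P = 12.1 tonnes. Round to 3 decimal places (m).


d = 0.2 + 0.01 * 12.1
d = 0.2 + 0.121
d = 0.321 m

0.321


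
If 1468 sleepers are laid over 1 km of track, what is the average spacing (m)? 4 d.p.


Spacing = 1000 m / number of sleepers
Spacing = 1000 / 1468
Spacing = 0.6812 m

0.6812


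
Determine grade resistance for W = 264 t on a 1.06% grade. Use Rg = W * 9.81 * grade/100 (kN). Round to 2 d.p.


Rg = W * 9.81 * grade / 100
Rg = 264 * 9.81 * 1.06 / 100
Rg = 2589.84 * 0.0106
Rg = 27.45 kN

27.45


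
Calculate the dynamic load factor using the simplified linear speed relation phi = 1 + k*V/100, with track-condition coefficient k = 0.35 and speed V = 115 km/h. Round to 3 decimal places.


phi = 1 + k * V / 100
phi = 1 + 0.35 * 115 / 100
phi = 1 + 0.4025
phi = 1.403

1.403


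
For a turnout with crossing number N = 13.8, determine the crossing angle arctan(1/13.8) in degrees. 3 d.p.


1/N = 1/13.8 = 0.072464
angle = arctan(0.072464) = 0.072337 rad
angle = 0.072337 * 180/pi = 4.145 degrees

4.145


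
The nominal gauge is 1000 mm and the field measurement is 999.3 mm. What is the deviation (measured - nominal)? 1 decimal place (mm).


Deviation = measured - nominal
Deviation = 999.3 - 1000
Deviation = -0.7 mm

-0.7


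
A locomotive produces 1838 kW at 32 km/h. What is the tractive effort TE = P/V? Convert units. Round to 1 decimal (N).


Convert: P = 1838 kW = 1838000 W
V = 32 / 3.6 = 8.8889 m/s
TE = 1838000 / 8.8889
TE = 206775.0 N

206775.0


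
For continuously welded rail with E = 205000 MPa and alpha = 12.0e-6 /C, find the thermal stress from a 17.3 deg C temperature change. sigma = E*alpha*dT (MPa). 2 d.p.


sigma = E * alpha * dT
sigma = 205000 * 12.0e-6 * 17.3
sigma = 2.46 * 17.3
sigma = 42.56 MPa

42.56


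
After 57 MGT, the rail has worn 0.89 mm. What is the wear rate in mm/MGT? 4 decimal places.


Wear rate = total wear / cumulative tonnage
Rate = 0.89 / 57
Rate = 0.0156 mm/MGT

0.0156


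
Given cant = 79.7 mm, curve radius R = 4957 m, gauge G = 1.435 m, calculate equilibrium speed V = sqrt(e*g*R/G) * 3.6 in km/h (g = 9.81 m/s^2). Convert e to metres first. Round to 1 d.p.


Convert cant: e = 79.7 mm = 0.0797 m
V_ms = sqrt(0.0797 * 9.81 * 4957 / 1.435)
V_ms = sqrt(2700.811951) = 51.9693 m/s
V = 51.9693 * 3.6 = 187.1 km/h

187.1


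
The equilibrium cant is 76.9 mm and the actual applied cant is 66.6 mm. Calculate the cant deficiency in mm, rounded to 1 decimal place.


Cant deficiency = equilibrium cant - actual cant
CD = 76.9 - 66.6
CD = 10.3 mm

10.3


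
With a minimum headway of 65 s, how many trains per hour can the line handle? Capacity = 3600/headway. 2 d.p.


Capacity = 3600 / headway
Capacity = 3600 / 65
Capacity = 55.38 trains/hour

55.38


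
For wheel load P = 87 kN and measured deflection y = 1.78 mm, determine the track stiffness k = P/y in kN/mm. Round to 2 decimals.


Track stiffness k = P / y
k = 87 / 1.78
k = 48.88 kN/mm

48.88


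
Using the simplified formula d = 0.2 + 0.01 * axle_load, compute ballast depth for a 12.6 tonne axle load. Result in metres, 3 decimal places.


d = 0.2 + 0.01 * 12.6
d = 0.2 + 0.126
d = 0.326 m

0.326


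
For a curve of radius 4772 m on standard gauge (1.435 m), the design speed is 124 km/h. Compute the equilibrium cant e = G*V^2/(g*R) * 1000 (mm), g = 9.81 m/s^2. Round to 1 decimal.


Convert speed: V = 124 / 3.6 = 34.4444 m/s
Apply formula: e = 1.435 * 34.4444^2 / (9.81 * 4772)
e = 1.435 * 1186.4198 / 46813.32
e = 0.036368 m = 36.4 mm

36.4


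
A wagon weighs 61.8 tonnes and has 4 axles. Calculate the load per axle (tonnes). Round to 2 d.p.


Load per axle = total weight / number of axles
Load = 61.8 / 4
Load = 15.45 tonnes

15.45


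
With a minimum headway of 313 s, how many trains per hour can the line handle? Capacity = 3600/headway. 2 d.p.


Capacity = 3600 / headway
Capacity = 3600 / 313
Capacity = 11.50 trains/hour

11.50


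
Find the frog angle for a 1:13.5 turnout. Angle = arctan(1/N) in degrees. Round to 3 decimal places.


1/N = 1/13.5 = 0.074074
angle = arctan(0.074074) = 0.073939 rad
angle = 0.073939 * 180/pi = 4.236 degrees

4.236


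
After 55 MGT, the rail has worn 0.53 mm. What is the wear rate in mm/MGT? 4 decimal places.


Wear rate = total wear / cumulative tonnage
Rate = 0.53 / 55
Rate = 0.0096 mm/MGT

0.0096


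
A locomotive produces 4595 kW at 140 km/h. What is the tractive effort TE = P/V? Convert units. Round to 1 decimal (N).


Convert: P = 4595 kW = 4595000 W
V = 140 / 3.6 = 38.8889 m/s
TE = 4595000 / 38.8889
TE = 118157.1 N

118157.1


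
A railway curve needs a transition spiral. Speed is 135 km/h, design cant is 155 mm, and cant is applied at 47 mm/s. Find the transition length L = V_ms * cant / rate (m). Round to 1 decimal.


Convert speed: V = 135 / 3.6 = 37.5 m/s
L = 37.5 * 155 / 47
L = 5812.5 / 47
L = 123.7 m

123.7


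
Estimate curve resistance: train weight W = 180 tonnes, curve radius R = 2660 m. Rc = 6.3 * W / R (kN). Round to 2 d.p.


Rc = 6.3 * W / R
Rc = 6.3 * 180 / 2660
Rc = 1134.0 / 2660
Rc = 0.43 kN

0.43


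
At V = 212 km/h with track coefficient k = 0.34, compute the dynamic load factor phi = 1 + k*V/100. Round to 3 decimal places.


phi = 1 + k * V / 100
phi = 1 + 0.34 * 212 / 100
phi = 1 + 0.7208
phi = 1.721

1.721


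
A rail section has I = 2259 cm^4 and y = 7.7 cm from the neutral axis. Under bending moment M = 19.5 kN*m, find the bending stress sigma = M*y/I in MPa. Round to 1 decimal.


Convert units:
M = 19.5 kN*m = 19500000 N*mm
y = 7.7 cm = 77 mm
I = 2259 cm^4 = 22590000 mm^4
sigma = 19500000 * 77 / 22590000
sigma = 66.5 MPa

66.5


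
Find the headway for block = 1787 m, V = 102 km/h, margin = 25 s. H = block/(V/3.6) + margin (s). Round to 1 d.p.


V = 102 / 3.6 = 28.3333 m/s
Block traversal time = 1787 / 28.3333 = 63.0706 s
Headway = 63.0706 + 25
Headway = 88.1 s

88.1


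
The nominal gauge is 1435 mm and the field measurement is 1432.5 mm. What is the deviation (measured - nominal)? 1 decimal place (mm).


Deviation = measured - nominal
Deviation = 1432.5 - 1435
Deviation = -2.5 mm

-2.5


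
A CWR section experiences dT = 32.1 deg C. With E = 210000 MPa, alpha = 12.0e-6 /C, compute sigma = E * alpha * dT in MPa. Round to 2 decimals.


sigma = E * alpha * dT
sigma = 210000 * 12.0e-6 * 32.1
sigma = 2.52 * 32.1
sigma = 80.89 MPa

80.89


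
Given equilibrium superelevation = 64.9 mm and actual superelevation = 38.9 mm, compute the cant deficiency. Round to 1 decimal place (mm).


Cant deficiency = equilibrium cant - actual cant
CD = 64.9 - 38.9
CD = 26.0 mm

26.0


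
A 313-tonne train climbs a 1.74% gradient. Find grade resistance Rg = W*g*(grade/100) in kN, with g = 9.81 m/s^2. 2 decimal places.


Rg = W * 9.81 * grade / 100
Rg = 313 * 9.81 * 1.74 / 100
Rg = 3070.53 * 0.0174
Rg = 53.43 kN

53.43


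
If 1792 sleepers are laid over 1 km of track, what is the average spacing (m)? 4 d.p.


Spacing = 1000 m / number of sleepers
Spacing = 1000 / 1792
Spacing = 0.5580 m

0.5580


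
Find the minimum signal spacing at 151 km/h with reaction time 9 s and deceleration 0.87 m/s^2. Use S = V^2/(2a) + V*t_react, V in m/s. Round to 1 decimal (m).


V = 151 / 3.6 = 41.9444 m/s
Braking distance = 41.9444^2 / (2*0.87) = 1011.1129 m
Sighting distance = 41.9444 * 9 = 377.5 m
S = 1011.1129 + 377.5 = 1388.6 m

1388.6


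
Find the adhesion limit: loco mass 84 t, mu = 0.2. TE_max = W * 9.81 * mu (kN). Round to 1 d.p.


TE_max = W * g * mu
TE_max = 84 * 9.81 * 0.2
TE_max = 824.04 * 0.2
TE_max = 164.8 kN

164.8


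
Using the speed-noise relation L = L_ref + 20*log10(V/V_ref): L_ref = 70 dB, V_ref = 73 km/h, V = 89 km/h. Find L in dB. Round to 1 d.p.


V/V_ref = 89 / 73 = 1.219178
log10(1.219178) = 0.086067
20 * 0.086067 = 1.7213
L = 70 + 1.7213 = 71.7 dB

71.7


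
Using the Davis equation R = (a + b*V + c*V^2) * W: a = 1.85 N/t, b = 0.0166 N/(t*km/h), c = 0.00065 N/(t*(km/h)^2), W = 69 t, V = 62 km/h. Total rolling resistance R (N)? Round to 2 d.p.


b*V = 0.0166 * 62 = 1.0292
c*V^2 = 0.00065 * 3844 = 2.4986
R_per_t = 1.85 + 1.0292 + 2.4986 = 5.3778 N/t
R_total = 5.3778 * 69 = 371.07 N

371.07


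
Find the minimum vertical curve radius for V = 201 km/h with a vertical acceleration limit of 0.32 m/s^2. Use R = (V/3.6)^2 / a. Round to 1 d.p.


Convert speed: V = 201 / 3.6 = 55.8333 m/s
V^2 = 3117.3611 m^2/s^2
R_v = 3117.3611 / 0.32
R_v = 9741.8 m

9741.8


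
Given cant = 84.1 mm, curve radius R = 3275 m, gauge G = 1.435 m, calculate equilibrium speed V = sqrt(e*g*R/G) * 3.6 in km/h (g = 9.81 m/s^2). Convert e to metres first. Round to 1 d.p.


Convert cant: e = 84.1 mm = 0.0841 m
V_ms = sqrt(0.0841 * 9.81 * 3275 / 1.435)
V_ms = sqrt(1882.887648) = 43.3923 m/s
V = 43.3923 * 3.6 = 156.2 km/h

156.2


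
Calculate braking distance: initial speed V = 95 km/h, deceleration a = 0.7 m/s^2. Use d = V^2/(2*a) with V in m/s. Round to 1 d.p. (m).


Convert speed: V = 95 / 3.6 = 26.3889 m/s
V^2 = 696.3735
d = 696.3735 / (2 * 0.7)
d = 696.3735 / 1.4
d = 497.4 m

497.4


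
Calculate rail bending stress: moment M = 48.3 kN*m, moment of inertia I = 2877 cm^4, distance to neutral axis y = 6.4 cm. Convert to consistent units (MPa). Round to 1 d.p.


Convert units:
M = 48.3 kN*m = 48300000 N*mm
y = 6.4 cm = 64 mm
I = 2877 cm^4 = 28770000 mm^4
sigma = 48300000 * 64 / 28770000
sigma = 107.4 MPa

107.4


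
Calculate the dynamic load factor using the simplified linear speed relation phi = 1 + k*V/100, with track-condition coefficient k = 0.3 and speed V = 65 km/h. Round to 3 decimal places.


phi = 1 + k * V / 100
phi = 1 + 0.3 * 65 / 100
phi = 1 + 0.195
phi = 1.195

1.195


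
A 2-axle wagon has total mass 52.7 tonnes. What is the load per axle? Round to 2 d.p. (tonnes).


Load per axle = total weight / number of axles
Load = 52.7 / 2
Load = 26.35 tonnes

26.35


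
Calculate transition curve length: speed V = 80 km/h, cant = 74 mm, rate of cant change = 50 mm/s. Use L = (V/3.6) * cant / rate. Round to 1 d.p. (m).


Convert speed: V = 80 / 3.6 = 22.2222 m/s
L = 22.2222 * 74 / 50
L = 1644.4444 / 50
L = 32.9 m

32.9


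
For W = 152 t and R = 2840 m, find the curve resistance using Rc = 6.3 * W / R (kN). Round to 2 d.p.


Rc = 6.3 * W / R
Rc = 6.3 * 152 / 2840
Rc = 957.6 / 2840
Rc = 0.34 kN

0.34


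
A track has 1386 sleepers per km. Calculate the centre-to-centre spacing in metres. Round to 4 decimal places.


Spacing = 1000 m / number of sleepers
Spacing = 1000 / 1386
Spacing = 0.7215 m

0.7215


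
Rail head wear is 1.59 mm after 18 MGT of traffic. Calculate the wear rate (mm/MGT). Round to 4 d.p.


Wear rate = total wear / cumulative tonnage
Rate = 1.59 / 18
Rate = 0.0883 mm/MGT

0.0883


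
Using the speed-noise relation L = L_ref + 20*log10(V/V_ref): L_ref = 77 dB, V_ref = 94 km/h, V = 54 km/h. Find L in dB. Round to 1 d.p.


V/V_ref = 54 / 94 = 0.574468
log10(0.574468) = -0.240734
20 * -0.240734 = -4.8147
L = 77 + -4.8147 = 72.2 dB

72.2


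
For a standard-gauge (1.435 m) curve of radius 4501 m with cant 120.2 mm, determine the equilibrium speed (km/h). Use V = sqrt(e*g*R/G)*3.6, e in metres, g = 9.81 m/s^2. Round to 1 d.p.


Convert cant: e = 120.2 mm = 0.1202 m
V_ms = sqrt(0.1202 * 9.81 * 4501 / 1.435)
V_ms = sqrt(3698.542273) = 60.8156 m/s
V = 60.8156 * 3.6 = 218.9 km/h

218.9


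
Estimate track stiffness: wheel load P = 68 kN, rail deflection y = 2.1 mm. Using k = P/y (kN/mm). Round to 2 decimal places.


Track stiffness k = P / y
k = 68 / 2.1
k = 32.38 kN/mm

32.38


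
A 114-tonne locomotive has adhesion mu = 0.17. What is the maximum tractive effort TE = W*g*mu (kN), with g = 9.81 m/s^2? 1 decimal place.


TE_max = W * g * mu
TE_max = 114 * 9.81 * 0.17
TE_max = 1118.34 * 0.17
TE_max = 190.1 kN

190.1


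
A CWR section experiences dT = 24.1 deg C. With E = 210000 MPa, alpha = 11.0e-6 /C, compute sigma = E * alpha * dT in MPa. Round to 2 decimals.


sigma = E * alpha * dT
sigma = 210000 * 11.0e-6 * 24.1
sigma = 2.31 * 24.1
sigma = 55.67 MPa

55.67


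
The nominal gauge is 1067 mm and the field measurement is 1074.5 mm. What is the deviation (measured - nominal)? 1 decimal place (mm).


Deviation = measured - nominal
Deviation = 1074.5 - 1067
Deviation = 7.5 mm

7.5


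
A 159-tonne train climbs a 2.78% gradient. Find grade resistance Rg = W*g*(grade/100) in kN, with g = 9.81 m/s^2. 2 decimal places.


Rg = W * 9.81 * grade / 100
Rg = 159 * 9.81 * 2.78 / 100
Rg = 1559.79 * 0.0278
Rg = 43.36 kN

43.36


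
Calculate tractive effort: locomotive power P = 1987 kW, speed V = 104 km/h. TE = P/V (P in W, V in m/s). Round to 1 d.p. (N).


Convert: P = 1987 kW = 1987000 W
V = 104 / 3.6 = 28.8889 m/s
TE = 1987000 / 28.8889
TE = 68780.8 N

68780.8


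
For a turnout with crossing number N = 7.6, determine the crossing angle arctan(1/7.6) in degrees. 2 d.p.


1/N = 1/7.6 = 0.131579
angle = arctan(0.131579) = 0.130827 rad
angle = 0.130827 * 180/pi = 7.50 degrees

7.50


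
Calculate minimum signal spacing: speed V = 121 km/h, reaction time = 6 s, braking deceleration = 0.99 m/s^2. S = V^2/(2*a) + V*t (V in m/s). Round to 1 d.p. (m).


V = 121 / 3.6 = 33.6111 m/s
Braking distance = 33.6111^2 / (2*0.99) = 570.559 m
Sighting distance = 33.6111 * 6 = 201.6667 m
S = 570.559 + 201.6667 = 772.2 m

772.2


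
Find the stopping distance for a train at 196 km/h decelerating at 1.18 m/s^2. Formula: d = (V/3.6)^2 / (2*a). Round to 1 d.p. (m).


Convert speed: V = 196 / 3.6 = 54.4444 m/s
V^2 = 2964.1975
d = 2964.1975 / (2 * 1.18)
d = 2964.1975 / 2.36
d = 1256.0 m

1256.0


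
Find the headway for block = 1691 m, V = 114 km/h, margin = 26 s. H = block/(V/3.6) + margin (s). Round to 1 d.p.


V = 114 / 3.6 = 31.6667 m/s
Block traversal time = 1691 / 31.6667 = 53.4 s
Headway = 53.4 + 26
Headway = 79.4 s

79.4


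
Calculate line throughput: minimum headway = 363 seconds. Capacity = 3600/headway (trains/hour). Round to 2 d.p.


Capacity = 3600 / headway
Capacity = 3600 / 363
Capacity = 9.92 trains/hour

9.92


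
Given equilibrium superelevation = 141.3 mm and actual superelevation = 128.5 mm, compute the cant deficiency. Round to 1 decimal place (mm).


Cant deficiency = equilibrium cant - actual cant
CD = 141.3 - 128.5
CD = 12.8 mm

12.8


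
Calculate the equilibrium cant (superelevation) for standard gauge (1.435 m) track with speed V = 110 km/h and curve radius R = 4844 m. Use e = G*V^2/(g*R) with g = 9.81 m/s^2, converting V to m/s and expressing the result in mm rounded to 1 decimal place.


Convert speed: V = 110 / 3.6 = 30.5556 m/s
Apply formula: e = 1.435 * 30.5556^2 / (9.81 * 4844)
e = 1.435 * 933.642 / 47519.64
e = 0.028194 m = 28.2 mm

28.2


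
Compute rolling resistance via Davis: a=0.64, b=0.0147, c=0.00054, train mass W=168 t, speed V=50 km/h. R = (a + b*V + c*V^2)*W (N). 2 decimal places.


b*V = 0.0147 * 50 = 0.735
c*V^2 = 0.00054 * 2500 = 1.35
R_per_t = 0.64 + 0.735 + 1.35 = 2.725 N/t
R_total = 2.725 * 168 = 457.80 N

457.80


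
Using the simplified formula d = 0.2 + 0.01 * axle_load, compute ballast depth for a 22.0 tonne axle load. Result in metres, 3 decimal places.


d = 0.2 + 0.01 * 22.0
d = 0.2 + 0.22
d = 0.420 m

0.420


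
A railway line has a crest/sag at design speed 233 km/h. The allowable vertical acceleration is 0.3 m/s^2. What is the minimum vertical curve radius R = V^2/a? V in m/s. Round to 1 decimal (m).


Convert speed: V = 233 / 3.6 = 64.7222 m/s
V^2 = 4188.966 m^2/s^2
R_v = 4188.966 / 0.3
R_v = 13963.2 m

13963.2


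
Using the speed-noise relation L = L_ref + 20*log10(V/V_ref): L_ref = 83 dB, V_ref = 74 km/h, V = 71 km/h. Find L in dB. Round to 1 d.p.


V/V_ref = 71 / 74 = 0.959459
log10(0.959459) = -0.017973
20 * -0.017973 = -0.3595
L = 83 + -0.3595 = 82.6 dB

82.6


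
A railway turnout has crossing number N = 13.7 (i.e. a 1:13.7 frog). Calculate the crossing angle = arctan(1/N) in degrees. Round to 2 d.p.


1/N = 1/13.7 = 0.072993
angle = arctan(0.072993) = 0.072863 rad
angle = 0.072863 * 180/pi = 4.17 degrees

4.17


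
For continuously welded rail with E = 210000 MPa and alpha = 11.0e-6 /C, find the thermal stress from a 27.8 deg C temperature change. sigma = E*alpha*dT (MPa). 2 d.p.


sigma = E * alpha * dT
sigma = 210000 * 11.0e-6 * 27.8
sigma = 2.31 * 27.8
sigma = 64.22 MPa

64.22


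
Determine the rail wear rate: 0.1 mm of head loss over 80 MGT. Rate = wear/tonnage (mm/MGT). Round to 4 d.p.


Wear rate = total wear / cumulative tonnage
Rate = 0.1 / 80
Rate = 0.0013 mm/MGT

0.0013


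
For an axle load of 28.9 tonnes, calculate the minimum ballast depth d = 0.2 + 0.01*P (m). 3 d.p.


d = 0.2 + 0.01 * 28.9
d = 0.2 + 0.289
d = 0.489 m

0.489


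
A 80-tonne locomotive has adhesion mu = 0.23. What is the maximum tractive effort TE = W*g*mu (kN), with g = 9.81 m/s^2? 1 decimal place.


TE_max = W * g * mu
TE_max = 80 * 9.81 * 0.23
TE_max = 784.8 * 0.23
TE_max = 180.5 kN

180.5


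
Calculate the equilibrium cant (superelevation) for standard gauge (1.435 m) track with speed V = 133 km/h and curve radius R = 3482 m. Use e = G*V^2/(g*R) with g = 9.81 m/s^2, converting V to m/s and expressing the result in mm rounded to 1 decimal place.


Convert speed: V = 133 / 3.6 = 36.9444 m/s
Apply formula: e = 1.435 * 36.9444^2 / (9.81 * 3482)
e = 1.435 * 1364.892 / 34158.42
e = 0.057339 m = 57.3 mm

57.3


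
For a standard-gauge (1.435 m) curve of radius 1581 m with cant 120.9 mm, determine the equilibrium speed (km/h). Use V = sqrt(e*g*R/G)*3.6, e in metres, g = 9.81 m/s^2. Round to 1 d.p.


Convert cant: e = 120.9 mm = 0.1209 m
V_ms = sqrt(0.1209 * 9.81 * 1581 / 1.435)
V_ms = sqrt(1306.698153) = 36.1483 m/s
V = 36.1483 * 3.6 = 130.1 km/h

130.1


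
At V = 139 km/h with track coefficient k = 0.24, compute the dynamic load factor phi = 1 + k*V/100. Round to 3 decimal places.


phi = 1 + k * V / 100
phi = 1 + 0.24 * 139 / 100
phi = 1 + 0.3336
phi = 1.334

1.334


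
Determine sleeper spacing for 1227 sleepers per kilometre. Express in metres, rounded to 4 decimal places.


Spacing = 1000 m / number of sleepers
Spacing = 1000 / 1227
Spacing = 0.8150 m

0.8150


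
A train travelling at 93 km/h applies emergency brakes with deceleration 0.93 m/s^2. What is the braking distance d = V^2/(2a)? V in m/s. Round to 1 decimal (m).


Convert speed: V = 93 / 3.6 = 25.8333 m/s
V^2 = 667.3611
d = 667.3611 / (2 * 0.93)
d = 667.3611 / 1.86
d = 358.8 m

358.8


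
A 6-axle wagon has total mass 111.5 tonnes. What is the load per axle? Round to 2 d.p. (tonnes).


Load per axle = total weight / number of axles
Load = 111.5 / 6
Load = 18.58 tonnes

18.58


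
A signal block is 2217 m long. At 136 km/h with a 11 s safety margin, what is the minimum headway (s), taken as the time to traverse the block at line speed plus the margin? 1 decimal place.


V = 136 / 3.6 = 37.7778 m/s
Block traversal time = 2217 / 37.7778 = 58.6853 s
Headway = 58.6853 + 11
Headway = 69.7 s

69.7


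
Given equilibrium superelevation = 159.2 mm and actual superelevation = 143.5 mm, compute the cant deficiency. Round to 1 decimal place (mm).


Cant deficiency = equilibrium cant - actual cant
CD = 159.2 - 143.5
CD = 15.7 mm

15.7


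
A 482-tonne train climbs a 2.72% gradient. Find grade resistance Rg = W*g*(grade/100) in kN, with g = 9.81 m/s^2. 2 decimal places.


Rg = W * 9.81 * grade / 100
Rg = 482 * 9.81 * 2.72 / 100
Rg = 4728.42 * 0.0272
Rg = 128.61 kN

128.61


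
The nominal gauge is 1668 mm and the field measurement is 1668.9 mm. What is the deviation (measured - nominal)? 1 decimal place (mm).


Deviation = measured - nominal
Deviation = 1668.9 - 1668
Deviation = 0.9 mm

0.9


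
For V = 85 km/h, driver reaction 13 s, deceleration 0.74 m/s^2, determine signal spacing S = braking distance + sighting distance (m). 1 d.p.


V = 85 / 3.6 = 23.6111 m/s
Braking distance = 23.6111^2 / (2*0.74) = 376.6788 m
Sighting distance = 23.6111 * 13 = 306.9444 m
S = 376.6788 + 306.9444 = 683.6 m

683.6


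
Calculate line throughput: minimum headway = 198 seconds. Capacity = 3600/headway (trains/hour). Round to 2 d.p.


Capacity = 3600 / headway
Capacity = 3600 / 198
Capacity = 18.18 trains/hour

18.18


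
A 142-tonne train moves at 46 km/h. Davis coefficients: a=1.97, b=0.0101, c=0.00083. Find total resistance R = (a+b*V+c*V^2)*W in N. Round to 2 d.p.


b*V = 0.0101 * 46 = 0.4646
c*V^2 = 0.00083 * 2116 = 1.75628
R_per_t = 1.97 + 0.4646 + 1.75628 = 4.19088 N/t
R_total = 4.19088 * 142 = 595.10 N

595.10


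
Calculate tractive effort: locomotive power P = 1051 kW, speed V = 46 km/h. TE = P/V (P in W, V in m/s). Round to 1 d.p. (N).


Convert: P = 1051 kW = 1051000 W
V = 46 / 3.6 = 12.7778 m/s
TE = 1051000 / 12.7778
TE = 82252.2 N

82252.2


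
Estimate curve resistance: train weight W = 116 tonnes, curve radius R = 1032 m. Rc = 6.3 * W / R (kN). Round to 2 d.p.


Rc = 6.3 * W / R
Rc = 6.3 * 116 / 1032
Rc = 730.8 / 1032
Rc = 0.71 kN

0.71


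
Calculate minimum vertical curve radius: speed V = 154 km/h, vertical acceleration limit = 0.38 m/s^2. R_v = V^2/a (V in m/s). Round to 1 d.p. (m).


Convert speed: V = 154 / 3.6 = 42.7778 m/s
V^2 = 1829.9383 m^2/s^2
R_v = 1829.9383 / 0.38
R_v = 4815.6 m

4815.6


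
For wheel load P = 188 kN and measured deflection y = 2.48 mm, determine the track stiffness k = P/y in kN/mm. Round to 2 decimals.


Track stiffness k = P / y
k = 188 / 2.48
k = 75.81 kN/mm

75.81


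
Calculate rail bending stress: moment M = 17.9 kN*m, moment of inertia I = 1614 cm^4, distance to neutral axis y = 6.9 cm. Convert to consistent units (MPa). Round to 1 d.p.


Convert units:
M = 17.9 kN*m = 17900000 N*mm
y = 6.9 cm = 69 mm
I = 1614 cm^4 = 16140000 mm^4
sigma = 17900000 * 69 / 16140000
sigma = 76.5 MPa

76.5


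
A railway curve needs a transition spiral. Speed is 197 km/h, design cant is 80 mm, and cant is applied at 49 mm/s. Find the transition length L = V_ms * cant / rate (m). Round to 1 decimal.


Convert speed: V = 197 / 3.6 = 54.7222 m/s
L = 54.7222 * 80 / 49
L = 4377.7778 / 49
L = 89.3 m

89.3


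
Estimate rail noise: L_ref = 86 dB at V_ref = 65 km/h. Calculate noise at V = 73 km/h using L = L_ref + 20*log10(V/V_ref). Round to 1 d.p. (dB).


V/V_ref = 73 / 65 = 1.123077
log10(1.123077) = 0.05041
20 * 0.05041 = 1.0082
L = 86 + 1.0082 = 87.0 dB

87.0


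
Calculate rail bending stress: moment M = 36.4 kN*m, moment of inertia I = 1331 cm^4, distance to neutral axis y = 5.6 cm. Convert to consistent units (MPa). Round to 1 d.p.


Convert units:
M = 36.4 kN*m = 36400000 N*mm
y = 5.6 cm = 56 mm
I = 1331 cm^4 = 13310000 mm^4
sigma = 36400000 * 56 / 13310000
sigma = 153.1 MPa

153.1


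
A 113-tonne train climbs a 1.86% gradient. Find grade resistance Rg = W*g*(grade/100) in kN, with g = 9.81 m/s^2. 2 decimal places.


Rg = W * 9.81 * grade / 100
Rg = 113 * 9.81 * 1.86 / 100
Rg = 1108.53 * 0.0186
Rg = 20.62 kN

20.62


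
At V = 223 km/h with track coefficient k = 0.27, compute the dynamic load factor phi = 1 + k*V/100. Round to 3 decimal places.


phi = 1 + k * V / 100
phi = 1 + 0.27 * 223 / 100
phi = 1 + 0.6021
phi = 1.602

1.602


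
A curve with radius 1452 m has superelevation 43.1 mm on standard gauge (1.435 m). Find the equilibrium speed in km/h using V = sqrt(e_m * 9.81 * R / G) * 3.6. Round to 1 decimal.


Convert cant: e = 43.1 mm = 0.0431 m
V_ms = sqrt(0.0431 * 9.81 * 1452 / 1.435)
V_ms = sqrt(427.819911) = 20.6838 m/s
V = 20.6838 * 3.6 = 74.5 km/h

74.5


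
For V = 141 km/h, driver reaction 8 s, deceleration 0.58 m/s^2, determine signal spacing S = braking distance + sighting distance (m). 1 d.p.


V = 141 / 3.6 = 39.1667 m/s
Braking distance = 39.1667^2 / (2*0.58) = 1322.4377 m
Sighting distance = 39.1667 * 8 = 313.3333 m
S = 1322.4377 + 313.3333 = 1635.8 m

1635.8


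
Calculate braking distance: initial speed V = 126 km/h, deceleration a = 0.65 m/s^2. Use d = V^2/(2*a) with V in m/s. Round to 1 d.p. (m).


Convert speed: V = 126 / 3.6 = 35.0 m/s
V^2 = 1225.0
d = 1225.0 / (2 * 0.65)
d = 1225.0 / 1.3
d = 942.3 m

942.3


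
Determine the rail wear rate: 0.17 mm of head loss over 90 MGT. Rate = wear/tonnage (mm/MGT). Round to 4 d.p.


Wear rate = total wear / cumulative tonnage
Rate = 0.17 / 90
Rate = 0.0019 mm/MGT

0.0019


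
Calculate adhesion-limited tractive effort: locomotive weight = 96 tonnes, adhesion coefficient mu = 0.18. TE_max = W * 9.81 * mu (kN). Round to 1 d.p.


TE_max = W * g * mu
TE_max = 96 * 9.81 * 0.18
TE_max = 941.76 * 0.18
TE_max = 169.5 kN

169.5


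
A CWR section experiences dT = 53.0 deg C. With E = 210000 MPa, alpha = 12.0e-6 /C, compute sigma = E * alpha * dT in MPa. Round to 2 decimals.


sigma = E * alpha * dT
sigma = 210000 * 12.0e-6 * 53.0
sigma = 2.52 * 53.0
sigma = 133.56 MPa

133.56


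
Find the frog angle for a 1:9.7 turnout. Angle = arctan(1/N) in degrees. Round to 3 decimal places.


1/N = 1/9.7 = 0.103093
angle = arctan(0.103093) = 0.10273 rad
angle = 0.10273 * 180/pi = 5.886 degrees

5.886


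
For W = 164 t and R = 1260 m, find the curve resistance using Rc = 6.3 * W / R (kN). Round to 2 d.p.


Rc = 6.3 * W / R
Rc = 6.3 * 164 / 1260
Rc = 1033.2 / 1260
Rc = 0.82 kN

0.82


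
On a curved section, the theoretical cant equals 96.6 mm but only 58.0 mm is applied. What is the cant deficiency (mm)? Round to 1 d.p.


Cant deficiency = equilibrium cant - actual cant
CD = 96.6 - 58.0
CD = 38.6 mm

38.6


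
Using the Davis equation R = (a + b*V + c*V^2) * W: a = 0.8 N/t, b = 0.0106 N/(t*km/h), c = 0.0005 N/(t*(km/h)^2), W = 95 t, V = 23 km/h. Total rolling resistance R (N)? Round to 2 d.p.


b*V = 0.0106 * 23 = 0.2438
c*V^2 = 0.0005 * 529 = 0.2645
R_per_t = 0.8 + 0.2438 + 0.2645 = 1.3083 N/t
R_total = 1.3083 * 95 = 124.29 N

124.29


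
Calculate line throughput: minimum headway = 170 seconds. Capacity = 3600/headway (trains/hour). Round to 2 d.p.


Capacity = 3600 / headway
Capacity = 3600 / 170
Capacity = 21.18 trains/hour

21.18


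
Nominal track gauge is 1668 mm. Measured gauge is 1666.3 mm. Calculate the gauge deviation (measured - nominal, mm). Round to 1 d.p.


Deviation = measured - nominal
Deviation = 1666.3 - 1668
Deviation = -1.7 mm

-1.7


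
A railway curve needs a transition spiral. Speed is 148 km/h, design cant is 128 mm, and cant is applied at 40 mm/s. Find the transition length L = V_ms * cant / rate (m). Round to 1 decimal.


Convert speed: V = 148 / 3.6 = 41.1111 m/s
L = 41.1111 * 128 / 40
L = 5262.2222 / 40
L = 131.6 m

131.6


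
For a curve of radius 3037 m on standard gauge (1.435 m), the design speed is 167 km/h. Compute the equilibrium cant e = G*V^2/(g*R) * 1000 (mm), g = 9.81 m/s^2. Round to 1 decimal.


Convert speed: V = 167 / 3.6 = 46.3889 m/s
Apply formula: e = 1.435 * 46.3889^2 / (9.81 * 3037)
e = 1.435 * 2151.929 / 29792.97
e = 0.103649 m = 103.6 mm

103.6


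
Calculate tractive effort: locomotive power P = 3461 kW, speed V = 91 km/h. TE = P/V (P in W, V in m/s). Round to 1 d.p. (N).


Convert: P = 3461 kW = 3461000 W
V = 91 / 3.6 = 25.2778 m/s
TE = 3461000 / 25.2778
TE = 136918.7 N

136918.7


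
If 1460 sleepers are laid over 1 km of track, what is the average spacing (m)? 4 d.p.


Spacing = 1000 m / number of sleepers
Spacing = 1000 / 1460
Spacing = 0.6849 m

0.6849


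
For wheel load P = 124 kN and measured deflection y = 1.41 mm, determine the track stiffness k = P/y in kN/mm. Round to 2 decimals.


Track stiffness k = P / y
k = 124 / 1.41
k = 87.94 kN/mm

87.94


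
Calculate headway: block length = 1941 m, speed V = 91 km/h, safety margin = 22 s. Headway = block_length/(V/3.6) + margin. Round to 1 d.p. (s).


V = 91 / 3.6 = 25.2778 m/s
Block traversal time = 1941 / 25.2778 = 76.7868 s
Headway = 76.7868 + 22
Headway = 98.8 s

98.8


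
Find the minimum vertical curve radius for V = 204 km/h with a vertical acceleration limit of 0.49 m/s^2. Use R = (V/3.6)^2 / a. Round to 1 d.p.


Convert speed: V = 204 / 3.6 = 56.6667 m/s
V^2 = 3211.1111 m^2/s^2
R_v = 3211.1111 / 0.49
R_v = 6553.3 m

6553.3


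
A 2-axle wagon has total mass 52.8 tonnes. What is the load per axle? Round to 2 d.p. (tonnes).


Load per axle = total weight / number of axles
Load = 52.8 / 2
Load = 26.40 tonnes

26.40


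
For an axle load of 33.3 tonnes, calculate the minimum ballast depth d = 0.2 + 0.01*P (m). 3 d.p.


d = 0.2 + 0.01 * 33.3
d = 0.2 + 0.333
d = 0.533 m

0.533


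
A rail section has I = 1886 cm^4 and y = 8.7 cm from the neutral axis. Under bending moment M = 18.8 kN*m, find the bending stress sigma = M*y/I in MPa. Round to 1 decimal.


Convert units:
M = 18.8 kN*m = 18800000 N*mm
y = 8.7 cm = 87 mm
I = 1886 cm^4 = 18860000 mm^4
sigma = 18800000 * 87 / 18860000
sigma = 86.7 MPa

86.7


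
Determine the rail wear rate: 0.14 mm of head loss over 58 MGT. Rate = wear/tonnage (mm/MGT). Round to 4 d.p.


Wear rate = total wear / cumulative tonnage
Rate = 0.14 / 58
Rate = 0.0024 mm/MGT

0.0024


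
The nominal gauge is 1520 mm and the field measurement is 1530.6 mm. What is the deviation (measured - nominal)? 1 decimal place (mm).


Deviation = measured - nominal
Deviation = 1530.6 - 1520
Deviation = 10.6 mm

10.6


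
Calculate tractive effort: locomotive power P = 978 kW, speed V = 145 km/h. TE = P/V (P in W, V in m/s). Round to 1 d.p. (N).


Convert: P = 978 kW = 978000 W
V = 145 / 3.6 = 40.2778 m/s
TE = 978000 / 40.2778
TE = 24281.4 N

24281.4


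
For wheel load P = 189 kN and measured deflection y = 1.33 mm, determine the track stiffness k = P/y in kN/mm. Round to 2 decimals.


Track stiffness k = P / y
k = 189 / 1.33
k = 142.11 kN/mm

142.11


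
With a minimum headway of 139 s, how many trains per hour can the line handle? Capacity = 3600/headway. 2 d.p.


Capacity = 3600 / headway
Capacity = 3600 / 139
Capacity = 25.90 trains/hour

25.90


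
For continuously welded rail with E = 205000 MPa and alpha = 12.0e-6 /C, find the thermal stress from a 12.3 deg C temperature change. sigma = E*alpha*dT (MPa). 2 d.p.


sigma = E * alpha * dT
sigma = 205000 * 12.0e-6 * 12.3
sigma = 2.46 * 12.3
sigma = 30.26 MPa

30.26


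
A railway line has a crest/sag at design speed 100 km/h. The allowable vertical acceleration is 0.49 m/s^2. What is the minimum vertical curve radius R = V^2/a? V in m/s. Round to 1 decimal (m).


Convert speed: V = 100 / 3.6 = 27.7778 m/s
V^2 = 771.6049 m^2/s^2
R_v = 771.6049 / 0.49
R_v = 1574.7 m

1574.7


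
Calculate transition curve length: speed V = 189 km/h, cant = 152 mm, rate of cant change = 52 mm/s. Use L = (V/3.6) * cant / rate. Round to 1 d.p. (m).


Convert speed: V = 189 / 3.6 = 52.5 m/s
L = 52.5 * 152 / 52
L = 7980.0 / 52
L = 153.5 m

153.5


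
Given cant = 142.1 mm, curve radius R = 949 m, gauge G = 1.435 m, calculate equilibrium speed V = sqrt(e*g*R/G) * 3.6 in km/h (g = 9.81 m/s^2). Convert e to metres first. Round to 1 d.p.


Convert cant: e = 142.1 mm = 0.1421 m
V_ms = sqrt(0.1421 * 9.81 * 949 / 1.435)
V_ms = sqrt(921.886376) = 30.3626 m/s
V = 30.3626 * 3.6 = 109.3 km/h

109.3


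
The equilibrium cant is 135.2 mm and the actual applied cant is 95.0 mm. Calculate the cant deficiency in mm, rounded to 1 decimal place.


Cant deficiency = equilibrium cant - actual cant
CD = 135.2 - 95.0
CD = 40.2 mm

40.2


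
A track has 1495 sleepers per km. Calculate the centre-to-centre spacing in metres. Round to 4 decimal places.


Spacing = 1000 m / number of sleepers
Spacing = 1000 / 1495
Spacing = 0.6689 m

0.6689


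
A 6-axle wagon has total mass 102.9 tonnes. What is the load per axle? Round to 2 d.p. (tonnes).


Load per axle = total weight / number of axles
Load = 102.9 / 6
Load = 17.15 tonnes

17.15


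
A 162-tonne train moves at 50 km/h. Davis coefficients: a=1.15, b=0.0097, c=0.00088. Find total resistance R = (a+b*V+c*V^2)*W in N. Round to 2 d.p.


b*V = 0.0097 * 50 = 0.485
c*V^2 = 0.00088 * 2500 = 2.2
R_per_t = 1.15 + 0.485 + 2.2 = 3.835 N/t
R_total = 3.835 * 162 = 621.27 N

621.27


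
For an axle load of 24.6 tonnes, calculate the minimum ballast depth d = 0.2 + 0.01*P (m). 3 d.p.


d = 0.2 + 0.01 * 24.6
d = 0.2 + 0.246
d = 0.446 m

0.446


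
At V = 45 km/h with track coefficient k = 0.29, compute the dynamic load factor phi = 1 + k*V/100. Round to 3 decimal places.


phi = 1 + k * V / 100
phi = 1 + 0.29 * 45 / 100
phi = 1 + 0.1305
phi = 1.131

1.131


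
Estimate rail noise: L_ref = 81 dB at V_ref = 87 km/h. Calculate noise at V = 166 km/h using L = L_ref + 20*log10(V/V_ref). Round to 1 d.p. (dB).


V/V_ref = 166 / 87 = 1.908046
log10(1.908046) = 0.280589
20 * 0.280589 = 5.6118
L = 81 + 5.6118 = 86.6 dB

86.6


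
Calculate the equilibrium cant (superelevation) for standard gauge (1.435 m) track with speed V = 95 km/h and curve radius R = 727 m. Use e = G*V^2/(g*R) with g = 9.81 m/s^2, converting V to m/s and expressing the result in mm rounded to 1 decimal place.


Convert speed: V = 95 / 3.6 = 26.3889 m/s
Apply formula: e = 1.435 * 26.3889^2 / (9.81 * 727)
e = 1.435 * 696.3735 / 7131.87
e = 0.140117 m = 140.1 mm

140.1


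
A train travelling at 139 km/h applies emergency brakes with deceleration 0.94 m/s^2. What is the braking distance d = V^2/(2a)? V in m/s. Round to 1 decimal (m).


Convert speed: V = 139 / 3.6 = 38.6111 m/s
V^2 = 1490.8179
d = 1490.8179 / (2 * 0.94)
d = 1490.8179 / 1.88
d = 793.0 m

793.0


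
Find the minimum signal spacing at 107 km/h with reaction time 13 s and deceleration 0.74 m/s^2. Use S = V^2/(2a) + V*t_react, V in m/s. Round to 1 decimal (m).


V = 107 / 3.6 = 29.7222 m/s
Braking distance = 29.7222^2 / (2*0.74) = 596.899 m
Sighting distance = 29.7222 * 13 = 386.3889 m
S = 596.899 + 386.3889 = 983.3 m

983.3


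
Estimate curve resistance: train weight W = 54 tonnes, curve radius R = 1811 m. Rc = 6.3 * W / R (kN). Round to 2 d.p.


Rc = 6.3 * W / R
Rc = 6.3 * 54 / 1811
Rc = 340.2 / 1811
Rc = 0.19 kN

0.19


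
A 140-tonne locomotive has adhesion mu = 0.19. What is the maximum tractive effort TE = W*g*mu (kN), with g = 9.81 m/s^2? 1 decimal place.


TE_max = W * g * mu
TE_max = 140 * 9.81 * 0.19
TE_max = 1373.4 * 0.19
TE_max = 260.9 kN

260.9


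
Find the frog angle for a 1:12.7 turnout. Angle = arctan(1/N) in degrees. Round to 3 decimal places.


1/N = 1/12.7 = 0.07874
angle = arctan(0.07874) = 0.078578 rad
angle = 0.078578 * 180/pi = 4.502 degrees

4.502


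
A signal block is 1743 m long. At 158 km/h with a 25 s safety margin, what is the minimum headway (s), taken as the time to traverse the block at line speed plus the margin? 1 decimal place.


V = 158 / 3.6 = 43.8889 m/s
Block traversal time = 1743 / 43.8889 = 39.7139 s
Headway = 39.7139 + 25
Headway = 64.7 s

64.7


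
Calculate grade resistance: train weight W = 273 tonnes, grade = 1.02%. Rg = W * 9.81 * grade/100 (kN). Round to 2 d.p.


Rg = W * 9.81 * grade / 100
Rg = 273 * 9.81 * 1.02 / 100
Rg = 2678.13 * 0.0102
Rg = 27.32 kN

27.32


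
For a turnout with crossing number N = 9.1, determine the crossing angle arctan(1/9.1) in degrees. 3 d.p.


1/N = 1/9.1 = 0.10989
angle = arctan(0.10989) = 0.109451 rad
angle = 0.109451 * 180/pi = 6.271 degrees

6.271


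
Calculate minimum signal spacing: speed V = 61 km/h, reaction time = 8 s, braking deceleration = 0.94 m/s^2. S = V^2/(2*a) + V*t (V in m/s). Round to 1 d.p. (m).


V = 61 / 3.6 = 16.9444 m/s
Braking distance = 16.9444^2 / (2*0.94) = 152.7203 m
Sighting distance = 16.9444 * 8 = 135.5556 m
S = 152.7203 + 135.5556 = 288.3 m

288.3


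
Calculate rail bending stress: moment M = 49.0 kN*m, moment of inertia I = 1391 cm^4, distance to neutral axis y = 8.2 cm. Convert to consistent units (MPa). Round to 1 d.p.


Convert units:
M = 49.0 kN*m = 49000000 N*mm
y = 8.2 cm = 82 mm
I = 1391 cm^4 = 13910000 mm^4
sigma = 49000000 * 82 / 13910000
sigma = 288.9 MPa

288.9


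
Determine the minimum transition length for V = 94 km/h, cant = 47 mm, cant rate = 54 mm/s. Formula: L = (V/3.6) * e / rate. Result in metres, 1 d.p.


Convert speed: V = 94 / 3.6 = 26.1111 m/s
L = 26.1111 * 47 / 54
L = 1227.2222 / 54
L = 22.7 m

22.7


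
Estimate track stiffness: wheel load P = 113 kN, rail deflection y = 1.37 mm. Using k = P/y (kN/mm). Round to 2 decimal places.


Track stiffness k = P / y
k = 113 / 1.37
k = 82.48 kN/mm

82.48


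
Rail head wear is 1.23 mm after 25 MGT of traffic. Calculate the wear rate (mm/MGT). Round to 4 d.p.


Wear rate = total wear / cumulative tonnage
Rate = 1.23 / 25
Rate = 0.0492 mm/MGT

0.0492


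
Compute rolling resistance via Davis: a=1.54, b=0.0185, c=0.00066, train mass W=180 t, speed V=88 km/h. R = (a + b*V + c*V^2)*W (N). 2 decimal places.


b*V = 0.0185 * 88 = 1.628
c*V^2 = 0.00066 * 7744 = 5.11104
R_per_t = 1.54 + 1.628 + 5.11104 = 8.27904 N/t
R_total = 8.27904 * 180 = 1490.23 N

1490.23


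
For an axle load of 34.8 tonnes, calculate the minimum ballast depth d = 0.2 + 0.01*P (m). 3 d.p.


d = 0.2 + 0.01 * 34.8
d = 0.2 + 0.348
d = 0.548 m

0.548


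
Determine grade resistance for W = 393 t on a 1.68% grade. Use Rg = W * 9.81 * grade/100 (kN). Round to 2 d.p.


Rg = W * 9.81 * grade / 100
Rg = 393 * 9.81 * 1.68 / 100
Rg = 3855.33 * 0.0168
Rg = 64.77 kN

64.77


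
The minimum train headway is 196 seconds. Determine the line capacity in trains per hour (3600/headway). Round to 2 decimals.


Capacity = 3600 / headway
Capacity = 3600 / 196
Capacity = 18.37 trains/hour

18.37


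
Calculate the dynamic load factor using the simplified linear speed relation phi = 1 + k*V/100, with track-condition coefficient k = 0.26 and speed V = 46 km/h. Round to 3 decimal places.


phi = 1 + k * V / 100
phi = 1 + 0.26 * 46 / 100
phi = 1 + 0.1196
phi = 1.120

1.120


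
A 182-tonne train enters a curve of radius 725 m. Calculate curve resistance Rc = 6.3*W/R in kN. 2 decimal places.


Rc = 6.3 * W / R
Rc = 6.3 * 182 / 725
Rc = 1146.6 / 725
Rc = 1.58 kN

1.58


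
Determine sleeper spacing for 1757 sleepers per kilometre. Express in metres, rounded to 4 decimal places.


Spacing = 1000 m / number of sleepers
Spacing = 1000 / 1757
Spacing = 0.5692 m

0.5692


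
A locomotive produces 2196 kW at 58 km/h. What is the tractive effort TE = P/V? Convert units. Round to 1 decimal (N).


Convert: P = 2196 kW = 2196000 W
V = 58 / 3.6 = 16.1111 m/s
TE = 2196000 / 16.1111
TE = 136303.4 N

136303.4


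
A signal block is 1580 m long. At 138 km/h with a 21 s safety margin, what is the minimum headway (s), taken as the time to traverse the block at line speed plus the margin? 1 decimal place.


V = 138 / 3.6 = 38.3333 m/s
Block traversal time = 1580 / 38.3333 = 41.2174 s
Headway = 41.2174 + 21
Headway = 62.2 s

62.2
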